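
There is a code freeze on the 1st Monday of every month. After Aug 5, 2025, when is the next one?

Aug 2025 starts on a Friday, so its 1st Monday is Aug 4, 2025 (3 days in).
That is not after Aug 5, 2025, so look at Sep 2025.
Sep 2025 starts on a Monday, so its 1st Monday is Sep 1, 2025.

Sep 1, 2025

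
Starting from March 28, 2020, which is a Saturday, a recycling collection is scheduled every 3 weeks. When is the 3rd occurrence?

The 3rd occurrence is 2 intervals after the first: 2 × 21 = 42 days after March 28, 2020.
March has 31 days — 3 days to the end of March leaves 39.
April has 30 days (9 left).
9 days into May → May 9, 2020.

May 9, 2020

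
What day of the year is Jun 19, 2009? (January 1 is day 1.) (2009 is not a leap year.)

170

Days in months before Jun: 31 + 28 + 31 + 30 + 31 = 151.
Plus 19 days into Jun → day 170.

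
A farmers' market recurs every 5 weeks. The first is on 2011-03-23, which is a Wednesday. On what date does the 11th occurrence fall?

2012-03-07

The 11th occurrence is 10 intervals after the first: 10 × 35 = 350 days after 2011-03-23.
March has 31 days — 8 days to the end of March leaves 342.
April has 30 days (312 left).
May has 31 days (281 left).
June has 30 days (251 left).
July has 31 days (220 left).
August has 31 days (189 left).
September has 30 days (159 left).
October has 31 days (128 left).
November has 30 days (98 left).
December has 31 days (67 left).
January has 31 days (36 left).
February has 29 days (7 left).
7 days into March → 2012-03-07.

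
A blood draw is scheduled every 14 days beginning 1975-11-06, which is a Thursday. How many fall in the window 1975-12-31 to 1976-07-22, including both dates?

Occurrences land 14·i days after 1975-11-06 for i = 0, 1, 2, …
1975-12-31 is 55 days after the start; 55 ÷ 14 = 3 remainder 13; since the remainder is 13, round up to i = 4. First occurrence in the window: #5 on 1976-01-01 (4×14 = 56 days in).
1976-07-22 is 259 days after the start; 259 ÷ 14 = 18 remainder 7. Last occurrence in the window: #19 on 1976-07-15.
Occurrences #5 through #19: 15 in total.

15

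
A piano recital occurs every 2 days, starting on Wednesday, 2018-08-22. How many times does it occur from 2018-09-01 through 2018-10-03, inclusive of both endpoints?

Occurrences land 2·i days after 2018-08-22 for i = 0, 1, 2, …
2018-09-01 is 10 days after the start; 10 ÷ 2 = 5 remainder 0. First occurrence in the window: #6 on 2018-09-01 (5×2 = 10 days in).
2018-10-03 is 42 days after the start; 42 ÷ 2 = 21 remainder 0. Last occurrence in the window: #22 on 2018-10-03.
Occurrences #6 through #22: 17 in total.

17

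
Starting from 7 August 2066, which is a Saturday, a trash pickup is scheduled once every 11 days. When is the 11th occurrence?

25 November 2066

The 11th occurrence is 10 intervals after the first: 10 × 11 = 110 days after 7 August 2066.
August has 31 days — 24 days to the end of August leaves 86.
September has 30 days (56 left).
October has 31 days (25 left).
25 days into November → 25 November 2066.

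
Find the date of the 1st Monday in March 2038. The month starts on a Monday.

March 2038 begins on a Monday, so the first Monday is March 1.

March 1, 2038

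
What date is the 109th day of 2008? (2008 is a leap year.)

Apr 18, 2008

Jan has 31 days (109 − 31 = 78 remain).
Feb has 29 days (78 − 29 = 49 remain).
Mar has 31 days (49 − 31 = 18 remain).
18 into Apr → Apr 18.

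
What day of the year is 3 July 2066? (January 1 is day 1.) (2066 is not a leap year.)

184

Days in months before July: 31 + 28 + 31 + 30 + 31 + 30 = 181.
Plus 3 days into July → day 184.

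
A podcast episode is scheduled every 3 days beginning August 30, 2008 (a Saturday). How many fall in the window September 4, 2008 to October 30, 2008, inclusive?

Occurrences land 3·i days after August 30, 2008 for i = 0, 1, 2, …
September 4, 2008 is 5 days after the start; 5 ÷ 3 = 1 remainder 2; since the remainder is 2, round up to i = 2. First occurrence in the window: #3 on September 5, 2008 (2×3 = 6 days in).
October 30, 2008 is 61 days after the start; 61 ÷ 3 = 20 remainder 1. Last occurrence in the window: #21 on October 29, 2008.
Occurrences #3 through #21: 19 in total.

19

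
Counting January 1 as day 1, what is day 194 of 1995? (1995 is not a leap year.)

Jul 13, 1995

Jan has 31 days (194 − 31 = 163 remain).
Feb has 28 days (163 − 28 = 135 remain).
Mar has 31 days (135 − 31 = 104 remain).
Apr has 30 days (104 − 30 = 74 remain).
May has 31 days (74 − 31 = 43 remain).
Jun has 30 days (43 − 30 = 13 remain).
13 into Jul → Jul 13.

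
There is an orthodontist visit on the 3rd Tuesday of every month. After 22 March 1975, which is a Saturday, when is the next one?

15 April 1975

March 1975 starts on a Saturday; its first Tuesday is the 4th, so the 3rd Tuesday is the 18th — 18 March 1975.
That is not after 22 March 1975, so look at April 1975.
April 1975 starts on a Tuesday; its first Tuesday is the 1st, so the 3rd Tuesday is the 15th — 15 April 1975.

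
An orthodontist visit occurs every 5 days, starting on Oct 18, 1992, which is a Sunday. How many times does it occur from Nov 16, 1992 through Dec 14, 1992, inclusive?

Occurrences land 5·i days after Oct 18, 1992 for i = 0, 1, 2, …
Nov 16, 1992 is 29 days after the start; 29 ÷ 5 = 5 remainder 4; since the remainder is 4, round up to i = 6. First occurrence in the window: #7 on Nov 17, 1992 (6×5 = 30 days in).
Dec 14, 1992 is 57 days after the start; 57 ÷ 5 = 11 remainder 2. Last occurrence in the window: #12 on Dec 12, 1992.
Occurrences #7 through #12: 6 in total.

6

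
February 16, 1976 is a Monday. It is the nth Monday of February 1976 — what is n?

Day 16 falls in week ⌈16/7⌉ of the month.
Days 1–7 hold the 1st Monday, 8–14 the 2nd, 15–21 the 3rd, 22–28 the 4th, 29–31 the 5th.
16 is in the range for the 3rd.

3rd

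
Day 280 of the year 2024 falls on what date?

January has 31 days (280 − 31 = 249 remain).
February has 29 days (249 − 29 = 220 remain).
March has 31 days (220 − 31 = 189 remain).
April has 30 days (189 − 30 = 159 remain).
May has 31 days (159 − 31 = 128 remain).
June has 30 days (128 − 30 = 98 remain).
July has 31 days (98 − 31 = 67 remain).
August has 31 days (67 − 31 = 36 remain).
September has 30 days (36 − 30 = 6 remain).
6 into October → October 6.

October 6, 2024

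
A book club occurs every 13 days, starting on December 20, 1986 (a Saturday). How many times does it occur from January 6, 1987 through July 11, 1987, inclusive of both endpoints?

14

Occurrences land 13·i days after December 20, 1986 for i = 0, 1, 2, …
January 6, 1987 is 17 days after the start; 17 ÷ 13 = 1 remainder 4; since the remainder is 4, round up to i = 2. First occurrence in the window: #3 on January 15, 1987 (2×13 = 26 days in).
July 11, 1987 is 203 days after the start; 203 ÷ 13 = 15 remainder 8. Last occurrence in the window: #16 on July 3, 1987.
Occurrences #3 through #16: 14 in total.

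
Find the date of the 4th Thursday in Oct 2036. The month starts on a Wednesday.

Oct 2036 begins on a Wednesday, so the first Thursday is Oct 2 (1 day later).
The 4th Thursday is 3 weeks later: 2 + 21 = 23.

Oct 23, 2036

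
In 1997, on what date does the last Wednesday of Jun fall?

Jun 25, 1997

Jun 1997 begins on a Sunday, so the first Wednesday is Jun 4 (3 days later).
Jun 1997 has 30 days. Adding weeks: 4, 11, 18, 25 — the last one ≤ 30 is the 25th.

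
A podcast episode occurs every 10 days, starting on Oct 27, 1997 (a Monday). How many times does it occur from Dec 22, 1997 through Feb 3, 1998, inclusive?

Occurrences land 10·i days after Oct 27, 1997 for i = 0, 1, 2, …
Dec 22, 1997 is 56 days after the start; 56 ÷ 10 = 5 remainder 6; since the remainder is 6, round up to i = 6. First occurrence in the window: #7 on Dec 26, 1997 (6×10 = 60 days in).
Feb 3, 1998 is 99 days after the start; 99 ÷ 10 = 9 remainder 9. Last occurrence in the window: #10 on Jan 25, 1998.
Occurrences #7 through #10: 4 in total.

4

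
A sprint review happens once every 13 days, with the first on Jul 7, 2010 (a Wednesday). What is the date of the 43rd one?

The 43rd occurrence is 42 intervals after the first: 42 × 13 = 546 days after Jul 7, 2010.
Jul has 31 days — 24 days to the end of Jul leaves 522.
From end of Jul to end of 2010 is 153 days (369 left).
2011 has 365 days (4 left).
4 days into Jan → Jan 4, 2012.

Jan 4, 2012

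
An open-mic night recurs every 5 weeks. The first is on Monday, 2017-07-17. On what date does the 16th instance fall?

The 16th occurrence is 15 intervals after the first: 15 × 35 = 525 days after 2017-07-17.
July has 31 days — 14 days to the end of July leaves 511.
From end of July to end of 2017 is 153 days (358 left).
January has 31 days (327 left).
February has 28 days (299 left).
March has 31 days (268 left).
April has 30 days (238 left).
May has 31 days (207 left).
June has 30 days (177 left).
July has 31 days (146 left).
August has 31 days (115 left).
September has 30 days (85 left).
October has 31 days (54 left).
November has 30 days (24 left).
24 days into December → 2018-12-24.

2018-12-24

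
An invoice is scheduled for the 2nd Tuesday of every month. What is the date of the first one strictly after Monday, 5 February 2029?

13 February 2029

February 2029 starts on a Thursday; its first Tuesday is the 6th, so the 2nd Tuesday is the 13th — 13 February 2029.
13 February 2029 is after 5 February 2029, so that is the next one.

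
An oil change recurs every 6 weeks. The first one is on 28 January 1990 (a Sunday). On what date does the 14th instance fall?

The 14th occurrence is 13 intervals after the first: 13 × 42 = 546 days after 28 January 1990.
January has 31 days — 3 days to the end of January leaves 543.
From end of January to end of 1990 is 334 days (209 left).
January has 31 days (178 left).
February has 28 days (150 left).
March has 31 days (119 left).
April has 30 days (89 left).
May has 31 days (58 left).
June has 30 days (28 left).
28 days into July → 28 July 1991.

28 July 1991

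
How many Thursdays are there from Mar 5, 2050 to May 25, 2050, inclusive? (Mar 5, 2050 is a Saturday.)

11

Mar 5, 2050 is a Saturday; the first Thursday on or after it is Mar 10, 2050 (5 days later).
From Mar 10, 2050 to May 25, 2050: 21 + 30 + 25 = 76 days (rest of Mar, Apr, May).
76 ÷ 7 = 10 full weeks with remainder 6, so 10 more Thursdays after the first → 11.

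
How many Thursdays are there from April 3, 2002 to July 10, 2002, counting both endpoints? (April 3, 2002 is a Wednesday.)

14

April 3, 2002 is a Wednesday; the first Thursday on or after it is April 4, 2002 (1 day later).
From April 4, 2002 to July 10, 2002: 26 + 31 + 30 + 10 = 97 days (rest of April, May, June, July).
97 ÷ 7 = 13 full weeks with remainder 6, so 13 more Thursdays after the first → 14.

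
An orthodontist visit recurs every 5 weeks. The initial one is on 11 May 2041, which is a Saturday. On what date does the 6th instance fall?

The 6th occurrence is 5 intervals after the first: 5 × 35 = 175 days after 11 May 2041.
May has 31 days — 20 days to the end of May leaves 155.
June has 30 days (125 left).
July has 31 days (94 left).
August has 31 days (63 left).
September has 30 days (33 left).
October has 31 days (2 left).
2 days into November → 2 November 2041.

2 November 2041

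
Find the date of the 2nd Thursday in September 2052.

2052-09-12

September 2052 begins on a Sunday, so the first Thursday is September 5 (4 days later).
The 2nd Thursday is 1 weeks later: 5 + 7 = 12.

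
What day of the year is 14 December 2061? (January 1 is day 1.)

348

Days in months before December: 31 + 28 + 31 + 30 + 31 + 30 + 31 + 31 + 30 + 31 + 30 = 334.
Plus 14 days into December → day 348.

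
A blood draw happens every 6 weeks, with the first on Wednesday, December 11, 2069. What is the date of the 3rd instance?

The 3rd occurrence is 2 intervals after the first: 2 × 42 = 84 days after December 11, 2069.
December has 31 days — 20 days to the end of December leaves 64.
January has 31 days (33 left).
February has 28 days (5 left).
5 days into March → March 5, 2070.

March 5, 2070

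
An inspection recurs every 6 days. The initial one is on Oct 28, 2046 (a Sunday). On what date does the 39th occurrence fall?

Jun 13, 2047

The 39th occurrence is 38 intervals after the first: 38 × 6 = 228 days after Oct 28, 2046.
Oct has 31 days — 3 days to the end of Oct leaves 225.
Nov has 30 days (195 left).
Dec has 31 days (164 left).
Jan has 31 days (133 left).
Feb has 28 days (105 left).
Mar has 31 days (74 left).
Apr has 30 days (44 left).
May has 31 days (13 left).
13 days into Jun → Jun 13, 2047.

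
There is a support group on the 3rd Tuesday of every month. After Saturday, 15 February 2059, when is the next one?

February 2059 starts on a Saturday; its first Tuesday is the 4th, so the 3rd Tuesday is the 18th — 18 February 2059.
18 February 2059 is after 15 February 2059, so that is the next one.

18 February 2059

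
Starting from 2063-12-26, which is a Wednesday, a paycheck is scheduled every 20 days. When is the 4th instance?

2064-02-24

The 4th occurrence is 3 intervals after the first: 3 × 20 = 60 days after 2063-12-26.
December has 31 days — 5 days to the end of December leaves 55.
January has 31 days (24 left).
24 days into February → 2064-02-24.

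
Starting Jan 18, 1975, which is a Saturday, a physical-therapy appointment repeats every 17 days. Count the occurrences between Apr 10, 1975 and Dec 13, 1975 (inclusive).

Occurrences land 17·i days after Jan 18, 1975 for i = 0, 1, 2, …
Apr 10, 1975 is 82 days after the start; 82 ÷ 17 = 4 remainder 14; since the remainder is 14, round up to i = 5. First occurrence in the window: #6 on Apr 13, 1975 (5×17 = 85 days in).
Dec 13, 1975 is 329 days after the start; 329 ÷ 17 = 19 remainder 6. Last occurrence in the window: #20 on Dec 7, 1975.
Occurrences #6 through #20: 15 in total.

15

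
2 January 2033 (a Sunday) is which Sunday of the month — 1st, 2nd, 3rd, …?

Day 2 falls in week ⌈2/7⌉ of the month.
Days 1–7 hold the 1st Sunday, 8–14 the 2nd, 15–21 the 3rd, 22–28 the 4th, 29–31 the 5th.
2 is in the range for the 1st.

1st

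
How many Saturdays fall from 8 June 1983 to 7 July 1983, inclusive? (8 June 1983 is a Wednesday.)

8 June 1983 is a Wednesday; the first Saturday on or after it is 11 June 1983 (3 days later).
From 11 June 1983 to 7 July 1983: 19 + 7 = 26 days (rest of June, July).
26 ÷ 7 = 3 full weeks with remainder 5, so 3 more Saturdays after the first → 4.

4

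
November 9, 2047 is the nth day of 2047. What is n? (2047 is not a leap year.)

Days in months before November: 31 + 28 + 31 + 30 + 31 + 30 + 31 + 31 + 30 + 31 = 304.
Plus 9 days into November → day 313.

313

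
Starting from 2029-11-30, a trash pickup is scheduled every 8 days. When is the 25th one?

2030-06-10

The 25th occurrence is 24 intervals after the first: 24 × 8 = 192 days after 2029-11-30.
November has 30 days — 0 days to the end of November leaves 192.
December has 31 days (161 left).
January has 31 days (130 left).
February has 28 days (102 left).
March has 31 days (71 left).
April has 30 days (41 left).
May has 31 days (10 left).
10 days into June → 2030-06-10.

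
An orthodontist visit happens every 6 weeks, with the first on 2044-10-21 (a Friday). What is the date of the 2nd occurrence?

2044-12-02

The 2nd occurrence is 1 interval after the first: 1 × 42 = 42 days after 2044-10-21.
October has 31 days — 10 days to the end of October leaves 32.
November has 30 days (2 left).
2 days into December → 2044-12-02.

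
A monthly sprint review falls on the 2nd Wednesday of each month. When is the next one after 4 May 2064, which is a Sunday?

14 May 2064

May 2064 starts on a Thursday; its first Wednesday is the 7th, so the 2nd Wednesday is the 14th — 14 May 2064.
14 May 2064 is after 4 May 2064, so that is the next one.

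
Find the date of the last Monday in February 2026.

2026-02-23

February 2026 begins on a Sunday, so the first Monday is February 2 (1 day later).
February 2026 has 28 days. Adding weeks: 2, 9, 16, 23 — the last one ≤ 28 is the 23rd.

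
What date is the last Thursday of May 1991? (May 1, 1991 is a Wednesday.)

May 30, 1991

May 1991 begins on a Wednesday, so the first Thursday is May 2 (1 day later).
May 1991 has 31 days. Adding weeks: 2, 9, 16, 23, 30 — the last one ≤ 31 is the 30th.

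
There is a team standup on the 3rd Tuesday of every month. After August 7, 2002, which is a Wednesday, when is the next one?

August 20, 2002

August 2002 starts on a Thursday; its first Tuesday is the 6th, so the 3rd Tuesday is the 20th — August 20, 2002.
August 20, 2002 is after August 7, 2002, so that is the next one.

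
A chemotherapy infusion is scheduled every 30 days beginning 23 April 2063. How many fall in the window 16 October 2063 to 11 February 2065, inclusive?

17

Occurrences land 30·i days after 23 April 2063 for i = 0, 1, 2, …
16 October 2063 is 176 days after the start; 176 ÷ 30 = 5 remainder 26; since the remainder is 26, round up to i = 6. First occurrence in the window: #7 on 20 October 2063 (6×30 = 180 days in).
11 February 2065 is 660 days after the start; 660 ÷ 30 = 22 remainder 0. Last occurrence in the window: #23 on 11 February 2065.
Occurrences #7 through #23: 17 in total.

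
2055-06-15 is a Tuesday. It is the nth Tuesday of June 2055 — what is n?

Day 15 falls in week ⌈15/7⌉ of the month.
Days 1–7 hold the 1st Tuesday, 8–14 the 2nd, 15–21 the 3rd, 22–28 the 4th, 29–31 the 5th.
15 is in the range for the 3rd.

3rd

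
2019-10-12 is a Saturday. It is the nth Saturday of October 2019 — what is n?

Day 12 falls in week ⌈12/7⌉ of the month.
Days 1–7 hold the 1st Saturday, 8–14 the 2nd, 15–21 the 3rd, 22–28 the 4th, 29–31 the 5th.
12 is in the range for the 2nd.

2nd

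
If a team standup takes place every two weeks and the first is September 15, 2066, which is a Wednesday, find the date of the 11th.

February 2, 2067

The 11th occurrence is 10 intervals after the first: 10 × 14 = 140 days after September 15, 2066.
September has 30 days — 15 days to the end of September leaves 125.
October has 31 days (94 left).
November has 30 days (64 left).
December has 31 days (33 left).
January has 31 days (2 left).
2 days into February → February 2, 2067.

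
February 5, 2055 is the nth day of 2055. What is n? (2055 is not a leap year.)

Days in months before February: 31 = 31.
Plus 5 days into February → day 36.

36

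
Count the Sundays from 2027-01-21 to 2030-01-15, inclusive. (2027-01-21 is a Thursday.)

156

2027-01-21 is a Thursday; the first Sunday on or after it is 2027-01-24 (3 days later).
From 2027-01-24 to 2030-01-15: 341 + 366 + 365 + 15 = 1087 days (rest of 2027, 2028, 2029, to 2030-01-15 in 2030).
1087 ÷ 7 = 155 full weeks with remainder 2, so 155 more Sundays after the first → 156.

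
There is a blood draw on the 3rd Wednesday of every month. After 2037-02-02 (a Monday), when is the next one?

February 2037 starts on a Sunday; its first Wednesday is the 4th, so the 3rd Wednesday is the 18th — 2037-02-18.
2037-02-18 is after 2037-02-02, so that is the next one.

2037-02-18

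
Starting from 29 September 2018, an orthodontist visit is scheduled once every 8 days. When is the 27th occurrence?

25 April 2019

The 27th occurrence is 26 intervals after the first: 26 × 8 = 208 days after 29 September 2018.
September has 30 days — 1 day to the end of September leaves 207.
October has 31 days (176 left).
November has 30 days (146 left).
December has 31 days (115 left).
January has 31 days (84 left).
February has 28 days (56 left).
March has 31 days (25 left).
25 days into April → 25 April 2019.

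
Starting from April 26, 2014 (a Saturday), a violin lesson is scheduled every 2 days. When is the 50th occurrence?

The 50th occurrence is 49 intervals after the first: 49 × 2 = 98 days after April 26, 2014.
April has 30 days — 4 days to the end of April leaves 94.
May has 31 days (63 left).
June has 30 days (33 left).
July has 31 days (2 left).
2 days into August → August 2, 2014.

August 2, 2014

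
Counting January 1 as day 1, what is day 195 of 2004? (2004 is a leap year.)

13 July 2004

January has 31 days (195 − 31 = 164 remain).
February has 29 days (164 − 29 = 135 remain).
March has 31 days (135 − 31 = 104 remain).
April has 30 days (104 − 30 = 74 remain).
May has 31 days (74 − 31 = 43 remain).
June has 30 days (43 − 30 = 13 remain).
13 into July → July 13.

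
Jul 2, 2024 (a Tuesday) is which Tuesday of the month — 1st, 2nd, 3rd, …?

1st

Day 2 falls in week ⌈2/7⌉ of the month.
Days 1–7 hold the 1st Tuesday, 8–14 the 2nd, 15–21 the 3rd, 22–28 the 4th, 29–31 the 5th.
2 is in the range for the 1st.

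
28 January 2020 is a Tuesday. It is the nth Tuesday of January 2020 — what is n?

4th

Day 28 falls in week ⌈28/7⌉ of the month.
Days 1–7 hold the 1st Tuesday, 8–14 the 2nd, 15–21 the 3rd, 22–28 the 4th, 29–31 the 5th.
28 is in the range for the 4th.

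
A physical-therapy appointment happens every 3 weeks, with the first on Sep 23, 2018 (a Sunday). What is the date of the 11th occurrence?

Apr 21, 2019

The 11th occurrence is 10 intervals after the first: 10 × 21 = 210 days after Sep 23, 2018.
Sep has 30 days — 7 days to the end of Sep leaves 203.
Oct has 31 days (172 left).
Nov has 30 days (142 left).
Dec has 31 days (111 left).
Jan has 31 days (80 left).
Feb has 28 days (52 left).
Mar has 31 days (21 left).
21 days into Apr → Apr 21, 2019.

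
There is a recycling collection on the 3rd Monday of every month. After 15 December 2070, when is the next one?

December 2070 starts on a Monday; its first Monday is the 1st, so the 3rd Monday is the 15th — 15 December 2070.
That is not after 15 December 2070, so look at January 2071.
January 2071 starts on a Thursday; its first Monday is the 5th, so the 3rd Monday is the 19th — 19 January 2071.

19 January 2071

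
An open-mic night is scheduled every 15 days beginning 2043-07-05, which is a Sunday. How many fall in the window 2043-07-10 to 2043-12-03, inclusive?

10

Occurrences land 15·i days after 2043-07-05 for i = 0, 1, 2, …
2043-07-10 is 5 days after the start; 5 ÷ 15 = 0 remainder 5; since the remainder is 5, round up to i = 1. First occurrence in the window: #2 on 2043-07-20 (1×15 = 15 days in).
2043-12-03 is 151 days after the start; 151 ÷ 15 = 10 remainder 1. Last occurrence in the window: #11 on 2043-12-02.
Occurrences #2 through #11: 10 in total.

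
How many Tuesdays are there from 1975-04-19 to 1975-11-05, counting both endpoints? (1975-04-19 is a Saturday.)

29

1975-04-19 is a Saturday; the first Tuesday on or after it is 1975-04-22 (3 days later).
From 1975-04-22 to 1975-11-05: 8 + 31 + 30 + 31 + 31 + 30 + 31 + 5 = 197 days (rest of April, May, June, July, August, September, October, November).
197 ÷ 7 = 28 full weeks with remainder 1, so 28 more Tuesdays after the first → 29.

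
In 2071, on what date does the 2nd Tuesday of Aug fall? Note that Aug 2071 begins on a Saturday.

Aug 11, 2071

Aug 2071 begins on a Saturday, so the first Tuesday is Aug 4 (3 days later).
The 2nd Tuesday is 1 weeks later: 4 + 7 = 11.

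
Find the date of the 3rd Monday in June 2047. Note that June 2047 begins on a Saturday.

17 June 2047

June 2047 begins on a Saturday, so the first Monday is June 3 (2 days later).
The 3rd Monday is 2 weeks later: 3 + 14 = 17.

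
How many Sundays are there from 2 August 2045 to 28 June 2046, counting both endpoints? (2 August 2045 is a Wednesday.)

47

2 August 2045 is a Wednesday; the first Sunday on or after it is 6 August 2045 (4 days later).
From 6 August 2045 to 28 June 2046: 25 + 30 + 31 + 30 + 31 + 31 + 28 + 31 + 30 + 31 + 28 = 326 days (rest of August, September, October, November, December, January, February, March, April, May, June).
326 ÷ 7 = 46 full weeks with remainder 4, so 46 more Sundays after the first → 47.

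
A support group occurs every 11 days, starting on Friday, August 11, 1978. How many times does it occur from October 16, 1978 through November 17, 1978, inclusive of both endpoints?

3

Occurrences land 11·i days after August 11, 1978 for i = 0, 1, 2, …
October 16, 1978 is 66 days after the start; 66 ÷ 11 = 6 remainder 0. First occurrence in the window: #7 on October 16, 1978 (6×11 = 66 days in).
November 17, 1978 is 98 days after the start; 98 ÷ 11 = 8 remainder 10. Last occurrence in the window: #9 on November 7, 1978.
Occurrences #7 through #9: 3 in total.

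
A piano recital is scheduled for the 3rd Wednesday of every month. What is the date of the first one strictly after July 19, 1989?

July 1989 starts on a Saturday; its first Wednesday is the 5th, so the 3rd Wednesday is the 19th — July 19, 1989.
That is not after July 19, 1989, so look at August 1989.
August 1989 starts on a Tuesday; its first Wednesday is the 2nd, so the 3rd Wednesday is the 16th — August 16, 1989.

August 16, 1989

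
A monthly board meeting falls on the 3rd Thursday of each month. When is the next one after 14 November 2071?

19 November 2071

November 2071 starts on a Sunday; its first Thursday is the 5th, so the 3rd Thursday is the 19th — 19 November 2071.
19 November 2071 is after 14 November 2071, so that is the next one.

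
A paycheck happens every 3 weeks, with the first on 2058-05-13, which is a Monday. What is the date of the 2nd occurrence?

2058-06-03

The 2nd occurrence is 1 interval after the first: 1 × 21 = 21 days after 2058-05-13.
May has 31 days — 18 days to the end of May leaves 3.
3 days into June → 2058-06-03.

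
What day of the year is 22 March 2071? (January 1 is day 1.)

Days in months before March: 31 + 28 = 59.
Plus 22 days into March → day 81.

81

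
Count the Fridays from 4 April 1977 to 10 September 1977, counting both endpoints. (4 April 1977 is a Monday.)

23

4 April 1977 is a Monday; the first Friday on or after it is 8 April 1977 (4 days later).
From 8 April 1977 to 10 September 1977: 22 + 31 + 30 + 31 + 31 + 10 = 155 days (rest of April, May, June, July, August, September).
155 ÷ 7 = 22 full weeks with remainder 1, so 22 more Fridays after the first → 23.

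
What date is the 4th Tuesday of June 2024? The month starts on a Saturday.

2024-06-25

June 2024 begins on a Saturday, so the first Tuesday is June 4 (3 days later).
The 4th Tuesday is 3 weeks later: 4 + 21 = 25.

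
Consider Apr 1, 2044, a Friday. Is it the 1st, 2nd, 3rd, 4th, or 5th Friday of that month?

1st

Day 1 falls in week ⌈1/7⌉ of the month.
Days 1–7 hold the 1st Friday, 8–14 the 2nd, 15–21 the 3rd, 22–28 the 4th, 29–31 the 5th.
1 is in the range for the 1st.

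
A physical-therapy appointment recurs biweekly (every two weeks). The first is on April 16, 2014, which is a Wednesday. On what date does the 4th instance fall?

May 28, 2014

The 4th occurrence is 3 intervals after the first: 3 × 14 = 42 days after April 16, 2014.
April has 30 days — 14 days to the end of April leaves 28.
28 days into May → May 28, 2014.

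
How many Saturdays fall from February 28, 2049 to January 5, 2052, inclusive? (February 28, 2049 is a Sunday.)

148

February 28, 2049 is a Sunday; the first Saturday on or after it is March 6, 2049 (6 days later).
From March 6, 2049 to January 5, 2052: 300 + 365 + 365 + 5 = 1035 days (rest of 2049, 2050, 2051, to January 5, 2052 in 2052).
1035 ÷ 7 = 147 full weeks with remainder 6, so 147 more Saturdays after the first → 148.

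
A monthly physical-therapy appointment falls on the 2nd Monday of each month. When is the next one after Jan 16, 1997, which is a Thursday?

Jan 1997 starts on a Wednesday; its first Monday is the 6th, so the 2nd Monday is the 13th — Jan 13, 1997.
That is not after Jan 16, 1997, so look at Feb 1997.
Feb 1997 starts on a Saturday; its first Monday is the 3rd, so the 2nd Monday is the 10th — Feb 10, 1997.

Feb 10, 1997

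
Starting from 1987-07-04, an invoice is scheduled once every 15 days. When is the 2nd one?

1987-07-19

The 2nd occurrence is 1 interval after the first: 1 × 15 = 15 days after 1987-07-04.
15 days later is 1987-07-19.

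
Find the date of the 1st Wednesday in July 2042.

The first Wednesday of July 2042 is July 2.

2042-07-02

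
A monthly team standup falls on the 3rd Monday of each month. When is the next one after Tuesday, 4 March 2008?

March 2008 starts on a Saturday; its first Monday is the 3rd, so the 3rd Monday is the 17th — 17 March 2008.
17 March 2008 is after 4 March 2008, so that is the next one.

17 March 2008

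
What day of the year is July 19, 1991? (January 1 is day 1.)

200

Days in months before July: 31 + 28 + 31 + 30 + 31 + 30 = 181.
Plus 19 days into July → day 200.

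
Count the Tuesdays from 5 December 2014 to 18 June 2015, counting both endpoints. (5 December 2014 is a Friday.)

28

5 December 2014 is a Friday; the first Tuesday on or after it is 9 December 2014 (4 days later).
From 9 December 2014 to 18 June 2015: 22 + 31 + 28 + 31 + 30 + 31 + 18 = 191 days (rest of December, January, February, March, April, May, June).
191 ÷ 7 = 27 full weeks with remainder 2, so 27 more Tuesdays after the first → 28.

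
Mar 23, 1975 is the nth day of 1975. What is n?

Days in months before Mar: 31 + 28 = 59.
Plus 23 days into Mar → day 82.

82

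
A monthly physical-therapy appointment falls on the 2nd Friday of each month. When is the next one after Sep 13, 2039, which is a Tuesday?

Oct 14, 2039

Sep 2039 starts on a Thursday; its first Friday is the 2nd, so the 2nd Friday is the 9th — Sep 9, 2039.
That is not after Sep 13, 2039, so look at Oct 2039.
Oct 2039 starts on a Saturday; its first Friday is the 7th, so the 2nd Friday is the 14th — Oct 14, 2039.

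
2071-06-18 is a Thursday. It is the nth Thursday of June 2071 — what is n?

Day 18 falls in week ⌈18/7⌉ of the month.
Days 1–7 hold the 1st Thursday, 8–14 the 2nd, 15–21 the 3rd, 22–28 the 4th, 29–31 the 5th.
18 is in the range for the 3rd.

3rd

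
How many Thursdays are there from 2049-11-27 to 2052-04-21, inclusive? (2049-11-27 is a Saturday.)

2049-11-27 is a Saturday; the first Thursday on or after it is 2049-12-02 (5 days later).
From 2049-12-02 to 2052-04-21: 29 + 365 + 365 + 112 = 871 days (rest of 2049, 2050, 2051, to 2052-04-21 in 2052).
871 ÷ 7 = 124 full weeks with remainder 3, so 124 more Thursdays after the first → 125.

125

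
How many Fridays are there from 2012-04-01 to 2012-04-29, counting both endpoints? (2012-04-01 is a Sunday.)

4

2012-04-01 is a Sunday; the first Friday on or after it is 2012-04-06 (5 days later).
From 2012-04-06 to 2012-04-29 is 29 − 6 = 23 days.
23 ÷ 7 = 3 full weeks with remainder 2, so 3 more Fridays after the first → 4.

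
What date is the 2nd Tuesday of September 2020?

The first Tuesday of September 2020 is September 1.
The 2nd Tuesday is 1 weeks later: 1 + 7 = 8.

September 8, 2020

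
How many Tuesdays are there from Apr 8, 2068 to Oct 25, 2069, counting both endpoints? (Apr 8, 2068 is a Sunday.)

Apr 8, 2068 is a Sunday; the first Tuesday on or after it is Apr 10, 2068 (2 days later).
From Apr 10, 2068 to Oct 25, 2069: 265 + 298 = 563 days (rest of 2068, to Oct 25, 2069 in 2069).
563 ÷ 7 = 80 full weeks with remainder 3, so 80 more Tuesdays after the first → 81.

81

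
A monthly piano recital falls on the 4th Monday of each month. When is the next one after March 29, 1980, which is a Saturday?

March 1980 starts on a Saturday; its first Monday is the 3rd, so the 4th Monday is the 24th — March 24, 1980.
That is not after March 29, 1980, so look at April 1980.
April 1980 starts on a Tuesday; its first Monday is the 7th, so the 4th Monday is the 28th — April 28, 1980.

April 28, 1980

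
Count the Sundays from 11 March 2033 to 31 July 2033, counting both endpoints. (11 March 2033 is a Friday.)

21

11 March 2033 is a Friday; the first Sunday on or after it is 13 March 2033 (2 days later).
From 13 March 2033 to 31 July 2033: 18 + 30 + 31 + 30 + 31 = 140 days (rest of March, April, May, June, July).
140 ÷ 7 = 20 full weeks with remainder 0, so 20 more Sundays after the first → 21.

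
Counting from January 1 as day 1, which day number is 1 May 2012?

122

Days in months before May: 31 + 29 + 31 + 30 = 121.
Plus 1 day into May → day 122.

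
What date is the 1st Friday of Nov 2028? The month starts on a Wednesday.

Nov 2028 begins on a Wednesday, so the first Friday is Nov 3 (2 days later).

Nov 3, 2028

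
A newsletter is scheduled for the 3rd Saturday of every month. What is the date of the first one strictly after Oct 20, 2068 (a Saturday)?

Oct 2068 starts on a Monday; its first Saturday is the 6th, so the 3rd Saturday is the 20th — Oct 20, 2068.
That is not after Oct 20, 2068, so look at Nov 2068.
Nov 2068 starts on a Thursday; its first Saturday is the 3rd, so the 3rd Saturday is the 17th — Nov 17, 2068.

Nov 17, 2068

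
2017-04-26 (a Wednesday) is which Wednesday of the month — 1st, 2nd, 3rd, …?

Day 26 falls in week ⌈26/7⌉ of the month.
Days 1–7 hold the 1st Wednesday, 8–14 the 2nd, 15–21 the 3rd, 22–28 the 4th, 29–31 the 5th.
26 is in the range for the 4th.

4th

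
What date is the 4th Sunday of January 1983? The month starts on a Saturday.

January 1983 begins on a Saturday, so the first Sunday is January 2 (1 day later).
The 4th Sunday is 3 weeks later: 2 + 21 = 23.

23 January 1983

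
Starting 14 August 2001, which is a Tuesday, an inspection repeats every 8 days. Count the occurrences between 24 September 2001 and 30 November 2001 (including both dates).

Occurrences land 8·i days after 14 August 2001 for i = 0, 1, 2, …
24 September 2001 is 41 days after the start; 41 ÷ 8 = 5 remainder 1; since the remainder is 1, round up to i = 6. First occurrence in the window: #7 on 1 October 2001 (6×8 = 48 days in).
30 November 2001 is 108 days after the start; 108 ÷ 8 = 13 remainder 4. Last occurrence in the window: #14 on 26 November 2001.
Occurrences #7 through #14: 8 in total.

8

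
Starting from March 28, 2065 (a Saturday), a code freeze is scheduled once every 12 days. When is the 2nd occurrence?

The 2nd occurrence is 1 interval after the first: 1 × 12 = 12 days after March 28, 2065.
March has 31 days — 3 days to the end of March leaves 9.
9 days into April → April 9, 2065.

April 9, 2065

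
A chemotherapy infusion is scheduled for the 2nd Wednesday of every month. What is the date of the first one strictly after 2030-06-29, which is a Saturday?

June 2030 starts on a Saturday; its first Wednesday is the 5th, so the 2nd Wednesday is the 12th — 2030-06-12.
That is not after 2030-06-29, so look at July 2030.
July 2030 starts on a Monday; its first Wednesday is the 3rd, so the 2nd Wednesday is the 10th — 2030-07-10.

2030-07-10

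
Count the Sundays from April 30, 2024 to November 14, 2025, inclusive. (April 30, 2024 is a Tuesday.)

April 30, 2024 is a Tuesday; the first Sunday on or after it is May 5, 2024 (5 days later).
From May 5, 2024 to November 14, 2025: 240 + 318 = 558 days (rest of 2024, to November 14, 2025 in 2025).
558 ÷ 7 = 79 full weeks with remainder 5, so 79 more Sundays after the first → 80.

80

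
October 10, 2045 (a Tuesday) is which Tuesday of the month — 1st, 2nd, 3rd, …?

Day 10 falls in week ⌈10/7⌉ of the month.
Days 1–7 hold the 1st Tuesday, 8–14 the 2nd, 15–21 the 3rd, 22–28 the 4th, 29–31 the 5th.
10 is in the range for the 2nd.

2nd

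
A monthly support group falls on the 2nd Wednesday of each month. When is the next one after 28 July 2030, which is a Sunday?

14 August 2030

July 2030 starts on a Monday; its first Wednesday is the 3rd, so the 2nd Wednesday is the 10th — 10 July 2030.
That is not after 28 July 2030, so look at August 2030.
August 2030 starts on a Thursday; its first Wednesday is the 7th, so the 2nd Wednesday is the 14th — 14 August 2030.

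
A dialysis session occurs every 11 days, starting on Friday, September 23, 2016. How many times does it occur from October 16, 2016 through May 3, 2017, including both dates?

18

Occurrences land 11·i days after September 23, 2016 for i = 0, 1, 2, …
October 16, 2016 is 23 days after the start; 23 ÷ 11 = 2 remainder 1; since the remainder is 1, round up to i = 3. First occurrence in the window: #4 on October 26, 2016 (3×11 = 33 days in).
May 3, 2017 is 222 days after the start; 222 ÷ 11 = 20 remainder 2. Last occurrence in the window: #21 on May 1, 2017.
Occurrences #4 through #21: 18 in total.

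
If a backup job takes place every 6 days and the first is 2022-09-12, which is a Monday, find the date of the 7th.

2022-10-18

The 7th occurrence is 6 intervals after the first: 6 × 6 = 36 days after 2022-09-12.
September has 30 days — 18 days to the end of September leaves 18.
18 days into October → 2022-10-18.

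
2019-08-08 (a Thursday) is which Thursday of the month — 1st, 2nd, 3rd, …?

Day 8 falls in week ⌈8/7⌉ of the month.
Days 1–7 hold the 1st Thursday, 8–14 the 2nd, 15–21 the 3rd, 22–28 the 4th, 29–31 the 5th.
8 is in the range for the 2nd.

2nd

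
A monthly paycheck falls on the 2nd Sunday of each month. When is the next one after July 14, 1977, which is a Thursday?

August 14, 1977

July 1977 starts on a Friday; its first Sunday is the 3rd, so the 2nd Sunday is the 10th — July 10, 1977.
That is not after July 14, 1977, so look at August 1977.
August 1977 starts on a Monday; its first Sunday is the 7th, so the 2nd Sunday is the 14th — August 14, 1977.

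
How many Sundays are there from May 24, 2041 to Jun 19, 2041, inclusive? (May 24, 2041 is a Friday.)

May 24, 2041 is a Friday; the first Sunday on or after it is May 26, 2041 (2 days later).
From May 26, 2041 to Jun 19, 2041: 5 + 19 = 24 days (rest of May, Jun).
24 ÷ 7 = 3 full weeks with remainder 3, so 3 more Sundays after the first → 4.

4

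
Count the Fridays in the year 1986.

Jan 1, 1986 is a Wednesday; the first Friday on or after it is Jan 3, 1986 (2 days later).
From Jan 3, 1986 to Dec 31, 1986: 28 + 28 + 31 + 30 + 31 + 30 + 31 + 31 + 30 + 31 + 30 + 31 = 362 days (rest of Jan, Feb, Mar, Apr, May, Jun, Jul, Aug, Sep, Oct, Nov, Dec).
362 ÷ 7 = 51 full weeks with remainder 5, so 51 more Fridays after the first → 52.

52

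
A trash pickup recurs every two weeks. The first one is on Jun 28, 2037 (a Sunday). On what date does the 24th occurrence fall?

May 16, 2038

The 24th occurrence is 23 intervals after the first: 23 × 14 = 322 days after Jun 28, 2037.
Jun has 30 days — 2 days to the end of Jun leaves 320.
Jul has 31 days (289 left).
Aug has 31 days (258 left).
Sep has 30 days (228 left).
Oct has 31 days (197 left).
Nov has 30 days (167 left).
Dec has 31 days (136 left).
Jan has 31 days (105 left).
Feb has 28 days (77 left).
Mar has 31 days (46 left).
Apr has 30 days (16 left).
16 days into May → May 16, 2038.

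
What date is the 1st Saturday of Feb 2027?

Feb 6, 2027

Feb 2027 begins on a Monday, so the first Saturday is Feb 6 (5 days later).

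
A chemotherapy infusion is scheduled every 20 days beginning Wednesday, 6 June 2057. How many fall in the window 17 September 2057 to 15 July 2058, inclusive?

15

Occurrences land 20·i days after 6 June 2057 for i = 0, 1, 2, …
17 September 2057 is 103 days after the start; 103 ÷ 20 = 5 remainder 3; since the remainder is 3, round up to i = 6. First occurrence in the window: #7 on 4 October 2057 (6×20 = 120 days in).
15 July 2058 is 404 days after the start; 404 ÷ 20 = 20 remainder 4. Last occurrence in the window: #21 on 11 July 2058.
Occurrences #7 through #21: 15 in total.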